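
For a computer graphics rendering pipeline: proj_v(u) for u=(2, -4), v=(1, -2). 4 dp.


u.v = 10, |v| = sqrt(5) = 2.2361
Scalar projection = u.v / |v| = 10 / sqrt(5) = 4.4721

4.4721


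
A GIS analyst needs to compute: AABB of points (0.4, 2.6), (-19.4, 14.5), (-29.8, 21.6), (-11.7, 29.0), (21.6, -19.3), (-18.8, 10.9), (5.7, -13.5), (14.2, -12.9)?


x range: [-29.8, 21.6]
y range: [-19.3, 29]
Bounding box: (-29.8,-19.3) to (21.6,29)

(-29.8,-19.3) to (21.6,29)


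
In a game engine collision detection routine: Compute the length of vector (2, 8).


|u| = sqrt(2^2 + 8^2) = sqrt(68) = 8.2462

8.2462


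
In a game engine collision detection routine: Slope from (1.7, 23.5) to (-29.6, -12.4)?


slope = (y2-y1)/(x2-x1) = ((-12.4)-23.5)/((-29.6)-1.7) = (-35.9)/(-31.3) = 1.147

1.147


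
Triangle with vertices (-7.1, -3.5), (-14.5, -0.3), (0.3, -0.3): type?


Side lengths squared: AB^2=65, BC^2=219.04, CA^2=65
Sorted: [65, 65, 219.04]
By sides: Isosceles, By angles: Obtuse

Isosceles, Obtuse


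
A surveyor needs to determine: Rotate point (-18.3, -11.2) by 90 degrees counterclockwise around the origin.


90° CCW: (x,y) -> (-y, x)
(-18.3,-11.2) -> (11.2, -18.3)

(11.2, -18.3)


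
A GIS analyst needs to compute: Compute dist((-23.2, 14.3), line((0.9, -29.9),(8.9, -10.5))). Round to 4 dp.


|cross product| = 821.14
|line direction| = sqrt(440.36) = 20.9848
Distance = 821.14/sqrt(440.36) = 39.1303

39.1303


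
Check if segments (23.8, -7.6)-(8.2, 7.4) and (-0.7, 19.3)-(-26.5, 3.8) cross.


Cross products: d1=1073.77, d2=444.97, d3=-52.14, d4=576.66
d1*d2 < 0 and d3*d4 < 0? no

No, they don't intersect


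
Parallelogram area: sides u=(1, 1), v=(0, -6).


|u x v| = |1*(-6) - 1*0|
= |(-6) - 0| = 6

6


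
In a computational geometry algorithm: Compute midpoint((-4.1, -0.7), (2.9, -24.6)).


M = (((-4.1)+2.9)/2, ((-0.7)+(-24.6))/2)
= (-0.6, -12.65)

(-0.6, -12.65)


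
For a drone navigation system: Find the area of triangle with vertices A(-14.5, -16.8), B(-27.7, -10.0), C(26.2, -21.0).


Area = |x_A(y_B-y_C) + x_B(y_C-y_A) + x_C(y_A-y_B)|/2
= |(-159.5) + 116.34 + (-178.16)|/2
= 221.32/2 = 110.66

110.66


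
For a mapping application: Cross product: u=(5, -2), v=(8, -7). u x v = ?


u x v = u_x*v_y - u_y*v_x = 5*(-7) - (-2)*8
= (-35) - (-16) = -19

-19


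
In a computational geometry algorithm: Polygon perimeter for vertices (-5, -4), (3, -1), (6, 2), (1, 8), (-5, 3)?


Sides: (-5, -4)->(3, -1): sqrt(73) = 8.544004, (3, -1)->(6, 2): sqrt(18) = 4.242641, (6, 2)->(1, 8): sqrt(61) = 7.81025, (1, 8)->(-5, 3): sqrt(61) = 7.81025, (-5, 3)->(-5, -4): sqrt(49) = 7
Sum = 35.407145
Perimeter = 35.4071

35.4071


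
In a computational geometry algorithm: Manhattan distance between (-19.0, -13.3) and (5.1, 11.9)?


|(-19)-5.1| + |(-13.3)-11.9| = 24.1 + 25.2 = 49.3

49.3


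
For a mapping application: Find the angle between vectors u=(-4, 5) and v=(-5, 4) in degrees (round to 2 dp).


u.v = 40, |u| = sqrt(41) = 6.4031, |v| = sqrt(41) = 6.4031
cos(theta) = u.v/(|u||v|) = 40/sqrt(1681) = 0.97561
theta = acos(0.97561) = 12.68 degrees

12.68 degrees


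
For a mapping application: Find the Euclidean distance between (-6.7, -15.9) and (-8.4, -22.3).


dx=-1.7, dy=-6.4
d^2 = (-1.7)^2 + (-6.4)^2 = 43.85
d = sqrt(43.85) = 6.6219

6.6219


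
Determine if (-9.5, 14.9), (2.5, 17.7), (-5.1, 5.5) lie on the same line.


Cross product: (2.5-(-9.5))*(5.5-14.9) - (17.7-14.9)*((-5.1)-(-9.5))
= -125.12

No, not collinear


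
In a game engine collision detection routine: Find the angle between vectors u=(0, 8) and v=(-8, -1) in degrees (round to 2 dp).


u.v = -8, |u| = sqrt(64) = 8, |v| = sqrt(65) = 8.0623
cos(theta) = u.v/(|u||v|) = -8/sqrt(4160) = -0.124035
theta = acos(-0.124035) = 97.13 degrees

97.13 degrees


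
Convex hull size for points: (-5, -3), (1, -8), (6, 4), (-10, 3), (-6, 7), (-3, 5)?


Convex hull vertices (CCW): (-10, 3), (-5, -3), (1, -8), (6, 4), (-6, 7)
Count = 5

5


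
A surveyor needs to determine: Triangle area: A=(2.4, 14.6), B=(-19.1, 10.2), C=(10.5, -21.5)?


Area = |x_A(y_B-y_C) + x_B(y_C-y_A) + x_C(y_A-y_B)|/2
= |76.08 + 689.51 + 46.2|/2
= 811.79/2 = 405.895

405.895


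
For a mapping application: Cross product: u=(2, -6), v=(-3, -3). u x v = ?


u x v = u_x*v_y - u_y*v_x = 2*(-3) - (-6)*(-3)
= (-6) - 18 = -24

-24


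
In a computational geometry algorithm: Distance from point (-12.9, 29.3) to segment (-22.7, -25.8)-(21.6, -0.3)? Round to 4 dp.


Project P onto AB: t = 0.7039 (clamped to [0,1])
Closest point on segment: (8.4842, -7.8497)
Distance: 42.8647

42.8647


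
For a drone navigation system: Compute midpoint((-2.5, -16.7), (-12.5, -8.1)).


M = (((-2.5)+(-12.5))/2, ((-16.7)+(-8.1))/2)
= (-7.5, -12.4)

(-7.5, -12.4)


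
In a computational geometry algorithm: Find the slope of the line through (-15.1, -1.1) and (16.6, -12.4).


slope = (y2-y1)/(x2-x1) = ((-12.4)-(-1.1))/(16.6-(-15.1)) = (-11.3)/31.7 = -0.3565

-0.3565


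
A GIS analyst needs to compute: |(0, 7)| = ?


|u| = sqrt(0^2 + 7^2) = sqrt(49) = 7

7


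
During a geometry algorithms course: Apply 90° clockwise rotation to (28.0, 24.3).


90° CW: (x,y) -> (y, -x)
(28,24.3) -> (24.3, -28)

(24.3, -28)


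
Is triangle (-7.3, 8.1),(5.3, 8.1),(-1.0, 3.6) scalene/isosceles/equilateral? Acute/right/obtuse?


Side lengths squared: AB^2=158.76, BC^2=59.94, CA^2=59.94
Sorted: [59.94, 59.94, 158.76]
By sides: Isosceles, By angles: Obtuse

Isosceles, Obtuse


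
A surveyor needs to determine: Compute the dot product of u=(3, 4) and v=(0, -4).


u . v = u_x*v_x + u_y*v_y = 3*0 + 4*(-4)
= 0 + (-16) = -16

-16


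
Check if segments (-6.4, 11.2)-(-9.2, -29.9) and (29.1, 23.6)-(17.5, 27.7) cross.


Cross products: d1=289.39, d2=777.63, d3=1424.33, d4=936.09
d1*d2 < 0 and d3*d4 < 0? no

No, they don't intersect


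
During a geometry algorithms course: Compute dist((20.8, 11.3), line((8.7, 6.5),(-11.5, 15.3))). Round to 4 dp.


|cross product| = 203.44
|line direction| = sqrt(485.48) = 22.0336
Distance = 203.44/sqrt(485.48) = 9.2332

9.2332


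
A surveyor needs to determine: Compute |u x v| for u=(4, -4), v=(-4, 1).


|u x v| = |4*1 - (-4)*(-4)|
= |4 - 16| = 12

12


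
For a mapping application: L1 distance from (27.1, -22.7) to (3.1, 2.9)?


|27.1-3.1| + |(-22.7)-2.9| = 24 + 25.6 = 49.6

49.6


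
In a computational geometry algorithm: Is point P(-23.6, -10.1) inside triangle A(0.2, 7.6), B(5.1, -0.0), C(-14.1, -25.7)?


Cross products: AB x AP = -267.61, BC x BP = -543.67, CA x CP = 539.43
All same sign? no

No, outside


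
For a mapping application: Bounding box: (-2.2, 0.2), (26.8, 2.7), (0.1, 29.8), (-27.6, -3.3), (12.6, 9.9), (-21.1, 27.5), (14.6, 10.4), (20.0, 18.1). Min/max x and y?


x range: [-27.6, 26.8]
y range: [-3.3, 29.8]
Bounding box: (-27.6,-3.3) to (26.8,29.8)

(-27.6,-3.3) to (26.8,29.8)


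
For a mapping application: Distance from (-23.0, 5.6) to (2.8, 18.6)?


dx=25.8, dy=13
d^2 = 25.8^2 + 13^2 = 834.64
d = sqrt(834.64) = 28.8901

28.8901


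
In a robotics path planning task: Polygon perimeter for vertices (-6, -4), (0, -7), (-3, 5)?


Sides: (-6, -4)->(0, -7): sqrt(45) = 6.708204, (0, -7)->(-3, 5): sqrt(153) = 12.369317, (-3, 5)->(-6, -4): sqrt(90) = 9.486833
Sum = 28.564354
Perimeter = 28.5644

28.5644


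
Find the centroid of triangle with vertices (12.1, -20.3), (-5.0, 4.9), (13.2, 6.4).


Centroid = ((x_A+x_B+x_C)/3, (y_A+y_B+y_C)/3)
= ((12.1+(-5)+13.2)/3, ((-20.3)+4.9+6.4)/3)
= (6.7667, -3)

(6.7667, -3)


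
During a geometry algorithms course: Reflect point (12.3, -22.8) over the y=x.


Reflection over y=x: (x,y) -> (y,x)
(12.3, -22.8) -> (-22.8, 12.3)

(-22.8, 12.3)


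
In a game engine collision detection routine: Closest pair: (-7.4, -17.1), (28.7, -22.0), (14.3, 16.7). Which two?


d(P0,P1) = 36.431, d(P0,P2) = 40.1663, d(P1,P2) = 41.2923
Closest: P0 and P1

Closest pair: (-7.4, -17.1) and (28.7, -22.0), distance = 36.431


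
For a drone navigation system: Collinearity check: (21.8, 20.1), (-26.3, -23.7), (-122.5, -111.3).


Cross product: ((-26.3)-21.8)*((-111.3)-20.1) - ((-23.7)-20.1)*((-122.5)-21.8)
= 0

Yes, collinear


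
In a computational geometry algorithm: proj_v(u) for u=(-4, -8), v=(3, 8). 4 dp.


u.v = -76, |v| = sqrt(73) = 8.544
Scalar projection = u.v / |v| = -76 / sqrt(73) = -8.8951

-8.8951


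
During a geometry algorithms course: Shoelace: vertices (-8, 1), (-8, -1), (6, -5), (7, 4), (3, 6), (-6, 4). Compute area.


Shoelace sum: ((-8)*(-1) - (-8)*1) + ((-8)*(-5) - 6*(-1)) + (6*4 - 7*(-5)) + (7*6 - 3*4) + (3*4 - (-6)*6) + ((-6)*1 - (-8)*4)
= 225
Area = |225|/2 = 112.5

112.5


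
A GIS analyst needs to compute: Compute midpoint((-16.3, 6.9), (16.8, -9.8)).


M = (((-16.3)+16.8)/2, (6.9+(-9.8))/2)
= (0.25, -1.45)

(0.25, -1.45)


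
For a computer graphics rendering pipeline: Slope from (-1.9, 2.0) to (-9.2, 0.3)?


slope = (y2-y1)/(x2-x1) = (0.3-2)/((-9.2)-(-1.9)) = (-1.7)/(-7.3) = 0.2329

0.2329


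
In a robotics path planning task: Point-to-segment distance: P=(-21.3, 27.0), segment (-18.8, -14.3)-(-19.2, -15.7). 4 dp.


Project P onto AB: t = 0 (clamped to [0,1])
Closest point on segment: (-18.8, -14.3)
Distance: 41.3756

41.3756


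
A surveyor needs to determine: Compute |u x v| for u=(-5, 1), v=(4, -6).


|u x v| = |(-5)*(-6) - 1*4|
= |30 - 4| = 26

26


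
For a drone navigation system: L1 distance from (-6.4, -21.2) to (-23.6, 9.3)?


|(-6.4)-(-23.6)| + |(-21.2)-9.3| = 17.2 + 30.5 = 47.7

47.7


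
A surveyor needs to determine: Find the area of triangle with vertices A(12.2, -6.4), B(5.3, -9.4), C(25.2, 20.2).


Area = |x_A(y_B-y_C) + x_B(y_C-y_A) + x_C(y_A-y_B)|/2
= |(-361.12) + 140.98 + 75.6|/2
= 144.54/2 = 72.27

72.27


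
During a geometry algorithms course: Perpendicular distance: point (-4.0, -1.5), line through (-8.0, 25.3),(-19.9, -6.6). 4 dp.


|cross product| = 446.52
|line direction| = sqrt(1159.22) = 34.0473
Distance = 446.52/sqrt(1159.22) = 13.1147

13.1147


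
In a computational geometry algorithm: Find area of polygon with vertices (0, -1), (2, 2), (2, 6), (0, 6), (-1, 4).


Shoelace sum: (0*2 - 2*(-1)) + (2*6 - 2*2) + (2*6 - 0*6) + (0*4 - (-1)*6) + ((-1)*(-1) - 0*4)
= 29
Area = |29|/2 = 14.5

14.5


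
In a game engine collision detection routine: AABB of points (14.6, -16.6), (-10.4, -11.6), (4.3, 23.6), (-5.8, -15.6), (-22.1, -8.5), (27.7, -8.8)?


x range: [-22.1, 27.7]
y range: [-16.6, 23.6]
Bounding box: (-22.1,-16.6) to (27.7,23.6)

(-22.1,-16.6) to (27.7,23.6)


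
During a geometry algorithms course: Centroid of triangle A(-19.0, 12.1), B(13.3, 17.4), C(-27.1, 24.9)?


Centroid = ((x_A+x_B+x_C)/3, (y_A+y_B+y_C)/3)
= (((-19)+13.3+(-27.1))/3, (12.1+17.4+24.9)/3)
= (-10.9333, 18.1333)

(-10.9333, 18.1333)


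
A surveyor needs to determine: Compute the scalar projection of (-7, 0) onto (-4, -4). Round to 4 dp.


u.v = 28, |v| = sqrt(32) = 5.6569
Scalar projection = u.v / |v| = 28 / sqrt(32) = 4.9497

4.9497


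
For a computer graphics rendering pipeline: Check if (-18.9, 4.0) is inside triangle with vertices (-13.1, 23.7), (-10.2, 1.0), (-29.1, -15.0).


Cross products: AB x AP = -188.79, BC x BP = -195.9, CA x CP = -90.74
All same sign? yes

Yes, inside


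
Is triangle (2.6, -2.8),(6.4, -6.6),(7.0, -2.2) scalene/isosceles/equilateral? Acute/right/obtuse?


Side lengths squared: AB^2=28.88, BC^2=19.72, CA^2=19.72
Sorted: [19.72, 19.72, 28.88]
By sides: Isosceles, By angles: Acute

Isosceles, Acute


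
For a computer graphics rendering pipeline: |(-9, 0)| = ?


|u| = sqrt((-9)^2 + 0^2) = sqrt(81) = 9

9


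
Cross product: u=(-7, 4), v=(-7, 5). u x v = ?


u x v = u_x*v_y - u_y*v_x = (-7)*5 - 4*(-7)
= (-35) - (-28) = -7

-7


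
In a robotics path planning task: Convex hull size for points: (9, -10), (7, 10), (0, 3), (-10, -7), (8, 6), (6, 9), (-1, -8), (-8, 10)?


Convex hull vertices (CCW): (-10, -7), (9, -10), (8, 6), (7, 10), (-8, 10)
Count = 5

5


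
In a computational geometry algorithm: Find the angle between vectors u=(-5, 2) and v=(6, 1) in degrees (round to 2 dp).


u.v = -28, |u| = sqrt(29) = 5.3852, |v| = sqrt(37) = 6.0828
cos(theta) = u.v/(|u||v|) = -28/sqrt(1073) = -0.854788
theta = acos(-0.854788) = 148.74 degrees

148.74 degrees


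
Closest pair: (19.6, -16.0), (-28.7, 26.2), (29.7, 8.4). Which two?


d(P0,P1) = 64.1384, d(P0,P2) = 26.4078, d(P1,P2) = 61.0524
Closest: P0 and P2

Closest pair: (19.6, -16.0) and (29.7, 8.4), distance = 26.4078


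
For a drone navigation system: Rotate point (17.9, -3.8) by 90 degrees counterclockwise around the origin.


90° CCW: (x,y) -> (-y, x)
(17.9,-3.8) -> (3.8, 17.9)

(3.8, 17.9)


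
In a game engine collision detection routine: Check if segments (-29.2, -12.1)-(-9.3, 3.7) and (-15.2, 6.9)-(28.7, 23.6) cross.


Cross products: d1=-600.3, d2=-239.01, d3=156.9, d4=-204.39
d1*d2 < 0 and d3*d4 < 0? no

No, they don't intersect


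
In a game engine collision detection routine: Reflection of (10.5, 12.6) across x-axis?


Reflection over x-axis: (x,y) -> (x,-y)
(10.5, 12.6) -> (10.5, -12.6)

(10.5, -12.6)


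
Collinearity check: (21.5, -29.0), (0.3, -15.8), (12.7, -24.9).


Cross product: (0.3-21.5)*((-24.9)-(-29)) - ((-15.8)-(-29))*(12.7-21.5)
= 29.24

No, not collinear


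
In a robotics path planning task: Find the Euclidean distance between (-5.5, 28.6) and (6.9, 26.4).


dx=12.4, dy=-2.2
d^2 = 12.4^2 + (-2.2)^2 = 158.6
d = sqrt(158.6) = 12.5936

12.5936


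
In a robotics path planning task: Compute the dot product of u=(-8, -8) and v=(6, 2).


u . v = u_x*v_x + u_y*v_y = (-8)*6 + (-8)*2
= (-48) + (-16) = -64

-64


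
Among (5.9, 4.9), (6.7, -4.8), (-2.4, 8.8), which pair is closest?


d(P0,P1) = 9.7329, d(P0,P2) = 9.1706, d(P1,P2) = 16.3637
Closest: P0 and P2

Closest pair: (5.9, 4.9) and (-2.4, 8.8), distance = 9.1706


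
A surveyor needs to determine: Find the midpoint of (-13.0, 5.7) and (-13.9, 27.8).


M = (((-13)+(-13.9))/2, (5.7+27.8)/2)
= (-13.45, 16.75)

(-13.45, 16.75)


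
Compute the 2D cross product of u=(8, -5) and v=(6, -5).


u x v = u_x*v_y - u_y*v_x = 8*(-5) - (-5)*6
= (-40) - (-30) = -10

-10


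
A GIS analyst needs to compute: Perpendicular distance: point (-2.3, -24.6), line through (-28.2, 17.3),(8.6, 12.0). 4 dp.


|cross product| = 1404.65
|line direction| = sqrt(1382.33) = 37.1797
Distance = 1404.65/sqrt(1382.33) = 37.78

37.78


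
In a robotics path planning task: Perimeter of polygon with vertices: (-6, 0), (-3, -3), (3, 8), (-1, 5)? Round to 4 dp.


Sides: (-6, 0)->(-3, -3): sqrt(18) = 4.242641, (-3, -3)->(3, 8): sqrt(157) = 12.529964, (3, 8)->(-1, 5): sqrt(25) = 5, (-1, 5)->(-6, 0): sqrt(50) = 7.071068
Sum = 28.843673
Perimeter = 28.8437

28.8437


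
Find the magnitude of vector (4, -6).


|u| = sqrt(4^2 + (-6)^2) = sqrt(52) = 7.2111

7.2111


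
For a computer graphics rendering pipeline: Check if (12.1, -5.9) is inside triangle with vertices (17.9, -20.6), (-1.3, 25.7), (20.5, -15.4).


Cross products: AB x AP = -13.7, BC x BP = -138.14, CA x CP = -68.38
All same sign? yes

Yes, inside


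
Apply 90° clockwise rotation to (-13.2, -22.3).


90° CW: (x,y) -> (y, -x)
(-13.2,-22.3) -> (-22.3, 13.2)

(-22.3, 13.2)


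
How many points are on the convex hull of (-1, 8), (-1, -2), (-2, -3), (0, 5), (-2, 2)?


Convex hull vertices (CCW): (-2, -3), (-1, -2), (0, 5), (-1, 8), (-2, 2)
Count = 5

5


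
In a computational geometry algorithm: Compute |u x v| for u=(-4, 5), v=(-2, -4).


|u x v| = |(-4)*(-4) - 5*(-2)|
= |16 - (-10)| = 26

26


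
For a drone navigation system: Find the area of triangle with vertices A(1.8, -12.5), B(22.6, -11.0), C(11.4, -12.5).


Area = |x_A(y_B-y_C) + x_B(y_C-y_A) + x_C(y_A-y_B)|/2
= |2.7 + 0 + (-17.1)|/2
= 14.4/2 = 7.2

7.2


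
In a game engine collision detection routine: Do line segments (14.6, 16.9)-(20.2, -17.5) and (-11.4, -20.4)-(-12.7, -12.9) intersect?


Cross products: d1=-243.49, d2=-240.77, d3=-1103.28, d4=-1106
d1*d2 < 0 and d3*d4 < 0? no

No, they don't intersect


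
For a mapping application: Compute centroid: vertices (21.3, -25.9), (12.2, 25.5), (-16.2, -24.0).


Centroid = ((x_A+x_B+x_C)/3, (y_A+y_B+y_C)/3)
= ((21.3+12.2+(-16.2))/3, ((-25.9)+25.5+(-24))/3)
= (5.7667, -8.1333)

(5.7667, -8.1333)


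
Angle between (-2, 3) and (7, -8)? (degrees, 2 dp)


u.v = -38, |u| = sqrt(13) = 3.6056, |v| = sqrt(113) = 10.6301
cos(theta) = u.v/(|u||v|) = -38/sqrt(1469) = -0.991454
theta = acos(-0.991454) = 172.5 degrees

172.5 degrees


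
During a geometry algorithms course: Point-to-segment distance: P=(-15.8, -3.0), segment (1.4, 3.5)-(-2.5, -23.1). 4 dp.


Project P onto AB: t = 0.332 (clamped to [0,1])
Closest point on segment: (0.1051, -5.3319)
Distance: 16.0751

16.0751


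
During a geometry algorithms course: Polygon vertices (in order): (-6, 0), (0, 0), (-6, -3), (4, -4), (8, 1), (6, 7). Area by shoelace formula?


Shoelace sum: ((-6)*0 - 0*0) + (0*(-3) - (-6)*0) + ((-6)*(-4) - 4*(-3)) + (4*1 - 8*(-4)) + (8*7 - 6*1) + (6*0 - (-6)*7)
= 164
Area = |164|/2 = 82

82


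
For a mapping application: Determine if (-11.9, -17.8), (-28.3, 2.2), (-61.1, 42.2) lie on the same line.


Cross product: ((-28.3)-(-11.9))*(42.2-(-17.8)) - (2.2-(-17.8))*((-61.1)-(-11.9))
= 0

Yes, collinear


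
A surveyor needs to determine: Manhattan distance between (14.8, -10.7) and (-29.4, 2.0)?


|14.8-(-29.4)| + |(-10.7)-2| = 44.2 + 12.7 = 56.9

56.9


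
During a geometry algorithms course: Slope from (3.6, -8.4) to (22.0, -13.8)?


slope = (y2-y1)/(x2-x1) = ((-13.8)-(-8.4))/(22-3.6) = (-5.4)/18.4 = -0.2935

-0.2935


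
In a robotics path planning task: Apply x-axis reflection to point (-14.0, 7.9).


Reflection over x-axis: (x,y) -> (x,-y)
(-14, 7.9) -> (-14, -7.9)

(-14, -7.9)


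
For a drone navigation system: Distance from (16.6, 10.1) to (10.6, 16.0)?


dx=-6, dy=5.9
d^2 = (-6)^2 + 5.9^2 = 70.81
d = sqrt(70.81) = 8.4149

8.4149


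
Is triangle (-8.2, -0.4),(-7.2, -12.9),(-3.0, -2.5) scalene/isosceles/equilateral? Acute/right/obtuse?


Side lengths squared: AB^2=157.25, BC^2=125.8, CA^2=31.45
Sorted: [31.45, 125.8, 157.25]
By sides: Scalene, By angles: Right

Scalene, Right


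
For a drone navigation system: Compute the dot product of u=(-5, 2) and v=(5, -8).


u . v = u_x*v_x + u_y*v_y = (-5)*5 + 2*(-8)
= (-25) + (-16) = -41

-41


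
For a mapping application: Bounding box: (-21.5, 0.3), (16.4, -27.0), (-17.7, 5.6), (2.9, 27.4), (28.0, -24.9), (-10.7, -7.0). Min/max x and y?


x range: [-21.5, 28]
y range: [-27, 27.4]
Bounding box: (-21.5,-27) to (28,27.4)

(-21.5,-27) to (28,27.4)


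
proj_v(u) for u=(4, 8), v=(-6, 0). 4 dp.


u.v = -24, |v| = sqrt(36) = 6
Scalar projection = u.v / |v| = -24 / sqrt(36) = -4

-4


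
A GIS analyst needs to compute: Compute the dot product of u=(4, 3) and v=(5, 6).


u . v = u_x*v_x + u_y*v_y = 4*5 + 3*6
= 20 + 18 = 38

38


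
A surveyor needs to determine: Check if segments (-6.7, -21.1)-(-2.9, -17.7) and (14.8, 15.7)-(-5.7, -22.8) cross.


Cross products: d1=-73.35, d2=3.25, d3=66.74, d4=-9.86
d1*d2 < 0 and d3*d4 < 0? yes

Yes, they intersect


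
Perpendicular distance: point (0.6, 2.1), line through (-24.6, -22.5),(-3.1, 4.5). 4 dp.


|cross product| = 151.5
|line direction| = sqrt(1191.25) = 34.5145
Distance = 151.5/sqrt(1191.25) = 4.3895

4.3895


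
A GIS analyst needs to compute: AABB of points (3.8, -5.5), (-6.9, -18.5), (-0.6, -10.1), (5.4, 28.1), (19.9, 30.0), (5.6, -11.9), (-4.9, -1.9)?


x range: [-6.9, 19.9]
y range: [-18.5, 30]
Bounding box: (-6.9,-18.5) to (19.9,30)

(-6.9,-18.5) to (19.9,30)


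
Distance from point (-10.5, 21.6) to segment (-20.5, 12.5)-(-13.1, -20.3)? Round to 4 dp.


Project P onto AB: t = 0 (clamped to [0,1])
Closest point on segment: (-20.5, 12.5)
Distance: 13.5207

13.5207


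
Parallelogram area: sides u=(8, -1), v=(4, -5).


|u x v| = |8*(-5) - (-1)*4|
= |(-40) - (-4)| = 36

36


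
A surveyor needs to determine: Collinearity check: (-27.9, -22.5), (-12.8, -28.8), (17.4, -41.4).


Cross product: ((-12.8)-(-27.9))*((-41.4)-(-22.5)) - ((-28.8)-(-22.5))*(17.4-(-27.9))
= 0

Yes, collinear


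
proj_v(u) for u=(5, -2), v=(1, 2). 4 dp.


u.v = 1, |v| = sqrt(5) = 2.2361
Scalar projection = u.v / |v| = 1 / sqrt(5) = 0.4472

0.4472


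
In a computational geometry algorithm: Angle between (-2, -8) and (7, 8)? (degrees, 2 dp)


u.v = -78, |u| = sqrt(68) = 8.2462, |v| = sqrt(113) = 10.6301
cos(theta) = u.v/(|u||v|) = -78/sqrt(7684) = -0.889817
theta = acos(-0.889817) = 152.85 degrees

152.85 degrees


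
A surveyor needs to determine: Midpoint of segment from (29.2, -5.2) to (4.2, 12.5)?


M = ((29.2+4.2)/2, ((-5.2)+12.5)/2)
= (16.7, 3.65)

(16.7, 3.65)


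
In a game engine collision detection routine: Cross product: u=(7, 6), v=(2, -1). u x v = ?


u x v = u_x*v_y - u_y*v_x = 7*(-1) - 6*2
= (-7) - 12 = -19

-19


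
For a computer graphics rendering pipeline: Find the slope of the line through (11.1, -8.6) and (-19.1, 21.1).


slope = (y2-y1)/(x2-x1) = (21.1-(-8.6))/((-19.1)-11.1) = 29.7/(-30.2) = -0.9834

-0.9834


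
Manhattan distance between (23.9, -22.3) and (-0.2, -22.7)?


|23.9-(-0.2)| + |(-22.3)-(-22.7)| = 24.1 + 0.4 = 24.5

24.5


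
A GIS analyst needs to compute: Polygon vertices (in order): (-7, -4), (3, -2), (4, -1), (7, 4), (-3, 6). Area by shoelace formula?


Shoelace sum: ((-7)*(-2) - 3*(-4)) + (3*(-1) - 4*(-2)) + (4*4 - 7*(-1)) + (7*6 - (-3)*4) + ((-3)*(-4) - (-7)*6)
= 162
Area = |162|/2 = 81

81


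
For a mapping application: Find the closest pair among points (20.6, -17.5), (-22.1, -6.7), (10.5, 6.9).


d(P0,P1) = 44.0446, d(P0,P2) = 26.4078, d(P1,P2) = 35.3231
Closest: P0 and P2

Closest pair: (20.6, -17.5) and (10.5, 6.9), distance = 26.4078


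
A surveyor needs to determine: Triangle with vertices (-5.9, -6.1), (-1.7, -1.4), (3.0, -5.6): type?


Side lengths squared: AB^2=39.73, BC^2=39.73, CA^2=79.46
Sorted: [39.73, 39.73, 79.46]
By sides: Isosceles, By angles: Right

Isosceles, Right


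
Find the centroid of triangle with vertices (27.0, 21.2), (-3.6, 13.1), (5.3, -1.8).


Centroid = ((x_A+x_B+x_C)/3, (y_A+y_B+y_C)/3)
= ((27+(-3.6)+5.3)/3, (21.2+13.1+(-1.8))/3)
= (9.5667, 10.8333)

(9.5667, 10.8333)


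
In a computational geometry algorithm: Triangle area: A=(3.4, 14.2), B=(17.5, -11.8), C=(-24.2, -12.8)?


Area = |x_A(y_B-y_C) + x_B(y_C-y_A) + x_C(y_A-y_B)|/2
= |3.4 + (-472.5) + (-629.2)|/2
= 1098.3/2 = 549.15

549.15


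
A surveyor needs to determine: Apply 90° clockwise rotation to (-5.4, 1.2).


90° CW: (x,y) -> (y, -x)
(-5.4,1.2) -> (1.2, 5.4)

(1.2, 5.4)


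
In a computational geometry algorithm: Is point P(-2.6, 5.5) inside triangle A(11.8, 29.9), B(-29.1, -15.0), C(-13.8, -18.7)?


Cross products: AB x AP = 351.4, BC x BP = 411.7, CA x CP = 75.2
All same sign? yes

Yes, inside


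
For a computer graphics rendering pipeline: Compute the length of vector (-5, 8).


|u| = sqrt((-5)^2 + 8^2) = sqrt(89) = 9.434

9.434


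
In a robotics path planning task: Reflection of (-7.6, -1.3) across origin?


Reflection over origin: (x,y) -> (-x,-y)
(-7.6, -1.3) -> (7.6, 1.3)

(7.6, 1.3)


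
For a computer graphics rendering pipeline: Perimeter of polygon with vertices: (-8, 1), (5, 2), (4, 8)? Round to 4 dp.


Sides: (-8, 1)->(5, 2): sqrt(170) = 13.038405, (5, 2)->(4, 8): sqrt(37) = 6.082763, (4, 8)->(-8, 1): sqrt(193) = 13.892444
Sum = 33.013612
Perimeter = 33.0136

33.0136


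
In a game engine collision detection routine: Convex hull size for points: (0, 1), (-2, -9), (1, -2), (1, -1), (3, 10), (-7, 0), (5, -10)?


Convex hull vertices (CCW): (-7, 0), (-2, -9), (5, -10), (3, 10)
Count = 4

4


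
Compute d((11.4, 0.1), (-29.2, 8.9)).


dx=-40.6, dy=8.8
d^2 = (-40.6)^2 + 8.8^2 = 1725.8
d = sqrt(1725.8) = 41.5427

41.5427


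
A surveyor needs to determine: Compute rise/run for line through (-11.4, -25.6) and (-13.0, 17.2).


slope = (y2-y1)/(x2-x1) = (17.2-(-25.6))/((-13)-(-11.4)) = 42.8/(-1.6) = -26.75

-26.75


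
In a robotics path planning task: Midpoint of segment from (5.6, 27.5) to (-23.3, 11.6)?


M = ((5.6+(-23.3))/2, (27.5+11.6)/2)
= (-8.85, 19.55)

(-8.85, 19.55)


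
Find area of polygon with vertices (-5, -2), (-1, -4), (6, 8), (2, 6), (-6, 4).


Shoelace sum: ((-5)*(-4) - (-1)*(-2)) + ((-1)*8 - 6*(-4)) + (6*6 - 2*8) + (2*4 - (-6)*6) + ((-6)*(-2) - (-5)*4)
= 130
Area = |130|/2 = 65

65


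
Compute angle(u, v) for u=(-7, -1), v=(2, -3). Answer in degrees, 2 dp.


u.v = -11, |u| = sqrt(50) = 7.0711, |v| = sqrt(13) = 3.6056
cos(theta) = u.v/(|u||v|) = -11/sqrt(650) = -0.431455
theta = acos(-0.431455) = 115.56 degrees

115.56 degrees


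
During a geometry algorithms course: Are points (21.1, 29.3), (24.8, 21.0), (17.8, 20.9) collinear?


Cross product: (24.8-21.1)*(20.9-29.3) - (21-29.3)*(17.8-21.1)
= -58.47

No, not collinear


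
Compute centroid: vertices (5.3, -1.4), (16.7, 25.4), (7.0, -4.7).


Centroid = ((x_A+x_B+x_C)/3, (y_A+y_B+y_C)/3)
= ((5.3+16.7+7)/3, ((-1.4)+25.4+(-4.7))/3)
= (9.6667, 6.4333)

(9.6667, 6.4333)


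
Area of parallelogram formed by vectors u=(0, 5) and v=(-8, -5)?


|u x v| = |0*(-5) - 5*(-8)|
= |0 - (-40)| = 40

40


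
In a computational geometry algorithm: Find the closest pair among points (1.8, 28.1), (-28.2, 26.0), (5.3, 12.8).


d(P0,P1) = 30.0734, d(P0,P2) = 15.6952, d(P1,P2) = 36.0068
Closest: P0 and P2

Closest pair: (1.8, 28.1) and (5.3, 12.8), distance = 15.6952


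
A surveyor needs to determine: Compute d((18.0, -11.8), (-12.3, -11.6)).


dx=-30.3, dy=0.2
d^2 = (-30.3)^2 + 0.2^2 = 918.13
d = sqrt(918.13) = 30.3007

30.3007


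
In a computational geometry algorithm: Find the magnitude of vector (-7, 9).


|u| = sqrt((-7)^2 + 9^2) = sqrt(130) = 11.4018

11.4018


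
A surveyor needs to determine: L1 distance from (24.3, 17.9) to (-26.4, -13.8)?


|24.3-(-26.4)| + |17.9-(-13.8)| = 50.7 + 31.7 = 82.4

82.4


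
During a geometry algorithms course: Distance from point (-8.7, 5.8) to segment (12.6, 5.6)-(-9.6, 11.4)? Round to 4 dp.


Project P onto AB: t = 0.9004 (clamped to [0,1])
Closest point on segment: (-7.3879, 10.8221)
Distance: 5.1906

5.1906


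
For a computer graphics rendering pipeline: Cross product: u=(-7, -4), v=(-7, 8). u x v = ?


u x v = u_x*v_y - u_y*v_x = (-7)*8 - (-4)*(-7)
= (-56) - 28 = -84

-84


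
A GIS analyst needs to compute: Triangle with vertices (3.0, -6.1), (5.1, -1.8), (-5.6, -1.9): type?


Side lengths squared: AB^2=22.9, BC^2=114.5, CA^2=91.6
Sorted: [22.9, 91.6, 114.5]
By sides: Scalene, By angles: Right

Scalene, Right


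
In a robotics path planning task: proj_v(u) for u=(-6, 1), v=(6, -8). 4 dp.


u.v = -44, |v| = sqrt(100) = 10
Scalar projection = u.v / |v| = -44 / sqrt(100) = -4.4

-4.4


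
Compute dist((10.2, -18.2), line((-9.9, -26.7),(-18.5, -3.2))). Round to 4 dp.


|cross product| = 545.45
|line direction| = sqrt(626.21) = 25.0242
Distance = 545.45/sqrt(626.21) = 21.7969

21.7969


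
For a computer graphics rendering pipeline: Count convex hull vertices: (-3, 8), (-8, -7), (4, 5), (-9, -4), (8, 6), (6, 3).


Convex hull vertices (CCW): (-9, -4), (-8, -7), (6, 3), (8, 6), (-3, 8)
Count = 5

5


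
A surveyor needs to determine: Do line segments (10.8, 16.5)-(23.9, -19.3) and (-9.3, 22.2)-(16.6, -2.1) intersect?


Cross products: d1=340.8, d2=-268.09, d3=-644.91, d4=-36.02
d1*d2 < 0 and d3*d4 < 0? no

No, they don't intersect


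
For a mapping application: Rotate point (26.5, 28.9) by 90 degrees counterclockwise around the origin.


90° CCW: (x,y) -> (-y, x)
(26.5,28.9) -> (-28.9, 26.5)

(-28.9, 26.5)


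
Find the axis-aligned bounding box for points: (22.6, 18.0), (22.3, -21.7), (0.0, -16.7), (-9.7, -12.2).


x range: [-9.7, 22.6]
y range: [-21.7, 18]
Bounding box: (-9.7,-21.7) to (22.6,18)

(-9.7,-21.7) to (22.6,18)


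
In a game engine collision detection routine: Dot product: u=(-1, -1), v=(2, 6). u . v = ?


u . v = u_x*v_x + u_y*v_y = (-1)*2 + (-1)*6
= (-2) + (-6) = -8

-8


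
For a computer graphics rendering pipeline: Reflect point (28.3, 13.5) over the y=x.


Reflection over y=x: (x,y) -> (y,x)
(28.3, 13.5) -> (13.5, 28.3)

(13.5, 28.3)


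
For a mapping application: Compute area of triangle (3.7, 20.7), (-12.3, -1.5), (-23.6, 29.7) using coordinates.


Area = |x_A(y_B-y_C) + x_B(y_C-y_A) + x_C(y_A-y_B)|/2
= |(-115.44) + (-110.7) + (-523.92)|/2
= 750.06/2 = 375.03

375.03


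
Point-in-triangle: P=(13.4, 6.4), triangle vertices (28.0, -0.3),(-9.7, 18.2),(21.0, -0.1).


Cross products: AB x AP = 17.51, BC x BP = 60.47, CA x CP = 43.98
All same sign? yes

Yes, inside


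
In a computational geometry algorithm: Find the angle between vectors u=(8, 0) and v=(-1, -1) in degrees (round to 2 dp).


u.v = -8, |u| = sqrt(64) = 8, |v| = sqrt(2) = 1.4142
cos(theta) = u.v/(|u||v|) = -8/sqrt(128) = -0.707107
theta = acos(-0.707107) = 135 degrees

135 degrees


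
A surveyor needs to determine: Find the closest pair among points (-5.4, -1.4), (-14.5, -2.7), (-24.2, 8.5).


d(P0,P1) = 9.1924, d(P0,P2) = 21.2474, d(P1,P2) = 14.8165
Closest: P0 and P1

Closest pair: (-5.4, -1.4) and (-14.5, -2.7), distance = 9.1924


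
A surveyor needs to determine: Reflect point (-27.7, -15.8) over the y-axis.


Reflection over y-axis: (x,y) -> (-x,y)
(-27.7, -15.8) -> (27.7, -15.8)

(27.7, -15.8)


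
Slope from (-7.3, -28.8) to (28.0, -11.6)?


slope = (y2-y1)/(x2-x1) = ((-11.6)-(-28.8))/(28-(-7.3)) = 17.2/35.3 = 0.4873

0.4873


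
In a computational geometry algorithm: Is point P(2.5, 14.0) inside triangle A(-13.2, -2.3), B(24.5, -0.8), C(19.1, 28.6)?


Cross products: AB x AP = 590.96, BC x BP = 566.88, CA x CP = -41.36
All same sign? no

No, outside


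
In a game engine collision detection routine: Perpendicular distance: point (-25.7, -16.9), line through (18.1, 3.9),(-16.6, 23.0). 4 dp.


|cross product| = 1558.34
|line direction| = sqrt(1568.9) = 39.6093
Distance = 1558.34/sqrt(1568.9) = 39.3427

39.3427


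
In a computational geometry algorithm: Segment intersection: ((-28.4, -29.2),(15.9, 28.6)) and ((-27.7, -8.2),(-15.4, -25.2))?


Cross products: d1=-270.2, d2=1193.84, d3=889.84, d4=-574.2
d1*d2 < 0 and d3*d4 < 0? yes

Yes, they intersect


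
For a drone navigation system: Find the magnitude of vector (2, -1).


|u| = sqrt(2^2 + (-1)^2) = sqrt(5) = 2.2361

2.2361


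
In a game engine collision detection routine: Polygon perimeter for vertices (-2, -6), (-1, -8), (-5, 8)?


Sides: (-2, -6)->(-1, -8): sqrt(5) = 2.236068, (-1, -8)->(-5, 8): sqrt(272) = 16.492423, (-5, 8)->(-2, -6): sqrt(205) = 14.317821
Sum = 33.046312
Perimeter = 33.0463

33.0463


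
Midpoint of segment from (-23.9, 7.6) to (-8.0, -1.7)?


M = (((-23.9)+(-8))/2, (7.6+(-1.7))/2)
= (-15.95, 2.95)

(-15.95, 2.95)


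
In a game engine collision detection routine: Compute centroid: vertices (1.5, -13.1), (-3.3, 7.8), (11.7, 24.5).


Centroid = ((x_A+x_B+x_C)/3, (y_A+y_B+y_C)/3)
= ((1.5+(-3.3)+11.7)/3, ((-13.1)+7.8+24.5)/3)
= (3.3, 6.4)

(3.3, 6.4)


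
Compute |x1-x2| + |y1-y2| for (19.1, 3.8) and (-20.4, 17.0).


|19.1-(-20.4)| + |3.8-17| = 39.5 + 13.2 = 52.7

52.7


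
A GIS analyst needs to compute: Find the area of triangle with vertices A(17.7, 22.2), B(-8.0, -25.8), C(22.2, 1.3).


Area = |x_A(y_B-y_C) + x_B(y_C-y_A) + x_C(y_A-y_B)|/2
= |(-479.67) + 167.2 + 1065.6|/2
= 753.13/2 = 376.565

376.565


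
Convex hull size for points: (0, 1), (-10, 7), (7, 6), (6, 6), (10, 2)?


Convex hull vertices (CCW): (-10, 7), (0, 1), (10, 2), (7, 6)
Count = 4

4


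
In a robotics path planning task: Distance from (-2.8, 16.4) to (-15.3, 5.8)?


dx=-12.5, dy=-10.6
d^2 = (-12.5)^2 + (-10.6)^2 = 268.61
d = sqrt(268.61) = 16.3893

16.3893


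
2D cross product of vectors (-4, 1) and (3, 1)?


u x v = u_x*v_y - u_y*v_x = (-4)*1 - 1*3
= (-4) - 3 = -7

-7


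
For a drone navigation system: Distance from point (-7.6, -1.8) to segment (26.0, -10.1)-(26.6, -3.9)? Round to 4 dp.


Project P onto AB: t = 0.8067 (clamped to [0,1])
Closest point on segment: (26.484, -5.0985)
Distance: 34.2433

34.2433


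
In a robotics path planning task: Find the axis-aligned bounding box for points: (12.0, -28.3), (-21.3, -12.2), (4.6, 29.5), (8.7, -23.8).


x range: [-21.3, 12]
y range: [-28.3, 29.5]
Bounding box: (-21.3,-28.3) to (12,29.5)

(-21.3,-28.3) to (12,29.5)


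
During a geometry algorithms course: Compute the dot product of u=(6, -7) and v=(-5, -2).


u . v = u_x*v_x + u_y*v_y = 6*(-5) + (-7)*(-2)
= (-30) + 14 = -16

-16


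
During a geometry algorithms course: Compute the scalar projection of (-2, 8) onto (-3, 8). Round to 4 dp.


u.v = 70, |v| = sqrt(73) = 8.544
Scalar projection = u.v / |v| = 70 / sqrt(73) = 8.1929

8.1929


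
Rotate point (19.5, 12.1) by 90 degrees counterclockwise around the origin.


90° CCW: (x,y) -> (-y, x)
(19.5,12.1) -> (-12.1, 19.5)

(-12.1, 19.5)


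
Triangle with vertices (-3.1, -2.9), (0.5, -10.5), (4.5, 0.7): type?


Side lengths squared: AB^2=70.72, BC^2=141.44, CA^2=70.72
Sorted: [70.72, 70.72, 141.44]
By sides: Isosceles, By angles: Right

Isosceles, Right


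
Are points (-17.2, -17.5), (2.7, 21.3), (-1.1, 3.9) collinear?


Cross product: (2.7-(-17.2))*(3.9-(-17.5)) - (21.3-(-17.5))*((-1.1)-(-17.2))
= -198.82

No, not collinear


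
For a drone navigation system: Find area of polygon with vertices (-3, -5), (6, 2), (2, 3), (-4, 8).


Shoelace sum: ((-3)*2 - 6*(-5)) + (6*3 - 2*2) + (2*8 - (-4)*3) + ((-4)*(-5) - (-3)*8)
= 110
Area = |110|/2 = 55

55


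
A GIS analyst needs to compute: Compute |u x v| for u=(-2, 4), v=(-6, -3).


|u x v| = |(-2)*(-3) - 4*(-6)|
= |6 - (-24)| = 30

30


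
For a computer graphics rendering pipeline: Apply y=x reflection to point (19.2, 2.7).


Reflection over y=x: (x,y) -> (y,x)
(19.2, 2.7) -> (2.7, 19.2)

(2.7, 19.2)


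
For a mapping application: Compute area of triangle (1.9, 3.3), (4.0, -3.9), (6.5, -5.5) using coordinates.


Area = |x_A(y_B-y_C) + x_B(y_C-y_A) + x_C(y_A-y_B)|/2
= |3.04 + (-35.2) + 46.8|/2
= 14.64/2 = 7.32

7.32


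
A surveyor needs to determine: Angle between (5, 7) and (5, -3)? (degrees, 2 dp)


u.v = 4, |u| = sqrt(74) = 8.6023, |v| = sqrt(34) = 5.831
cos(theta) = u.v/(|u||v|) = 4/sqrt(2516) = 0.079745
theta = acos(0.079745) = 85.43 degrees

85.43 degrees


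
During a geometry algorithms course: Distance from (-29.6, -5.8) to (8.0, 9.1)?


dx=37.6, dy=14.9
d^2 = 37.6^2 + 14.9^2 = 1635.77
d = sqrt(1635.77) = 40.4447

40.4447


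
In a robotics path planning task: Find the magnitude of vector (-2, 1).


|u| = sqrt((-2)^2 + 1^2) = sqrt(5) = 2.2361

2.2361


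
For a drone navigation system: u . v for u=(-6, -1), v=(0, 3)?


u . v = u_x*v_x + u_y*v_y = (-6)*0 + (-1)*3
= 0 + (-3) = -3

-3


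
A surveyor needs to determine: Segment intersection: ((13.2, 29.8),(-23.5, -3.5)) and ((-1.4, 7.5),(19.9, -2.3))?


Cross products: d1=618.07, d2=-450.88, d3=332.23, d4=1401.18
d1*d2 < 0 and d3*d4 < 0? no

No, they don't intersect


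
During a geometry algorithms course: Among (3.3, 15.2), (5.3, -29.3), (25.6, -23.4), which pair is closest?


d(P0,P1) = 44.5449, d(P0,P2) = 44.5786, d(P1,P2) = 21.14
Closest: P1 and P2

Closest pair: (5.3, -29.3) and (25.6, -23.4), distance = 21.14


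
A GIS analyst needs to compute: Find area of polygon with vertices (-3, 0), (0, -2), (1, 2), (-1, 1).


Shoelace sum: ((-3)*(-2) - 0*0) + (0*2 - 1*(-2)) + (1*1 - (-1)*2) + ((-1)*0 - (-3)*1)
= 14
Area = |14|/2 = 7

7


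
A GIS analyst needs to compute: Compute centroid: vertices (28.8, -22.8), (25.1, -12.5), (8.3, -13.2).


Centroid = ((x_A+x_B+x_C)/3, (y_A+y_B+y_C)/3)
= ((28.8+25.1+8.3)/3, ((-22.8)+(-12.5)+(-13.2))/3)
= (20.7333, -16.1667)

(20.7333, -16.1667)


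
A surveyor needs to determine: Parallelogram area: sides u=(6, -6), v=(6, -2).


|u x v| = |6*(-2) - (-6)*6|
= |(-12) - (-36)| = 24

24


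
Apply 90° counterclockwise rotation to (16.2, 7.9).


90° CCW: (x,y) -> (-y, x)
(16.2,7.9) -> (-7.9, 16.2)

(-7.9, 16.2)


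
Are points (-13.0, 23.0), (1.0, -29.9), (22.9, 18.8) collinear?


Cross product: (1-(-13))*(18.8-23) - ((-29.9)-23)*(22.9-(-13))
= 1840.31

No, not collinear


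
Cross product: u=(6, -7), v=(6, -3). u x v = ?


u x v = u_x*v_y - u_y*v_x = 6*(-3) - (-7)*6
= (-18) - (-42) = 24

24


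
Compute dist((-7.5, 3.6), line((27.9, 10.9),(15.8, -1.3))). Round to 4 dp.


|cross product| = 343.55
|line direction| = sqrt(295.25) = 17.1828
Distance = 343.55/sqrt(295.25) = 19.9938

19.9938


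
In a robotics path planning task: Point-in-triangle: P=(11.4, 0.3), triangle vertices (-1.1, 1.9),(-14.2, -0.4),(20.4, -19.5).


Cross products: AB x AP = 49.71, BC x BP = 513.18, CA x CP = -233.1
All same sign? no

No, outside


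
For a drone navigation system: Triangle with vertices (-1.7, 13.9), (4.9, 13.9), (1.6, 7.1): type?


Side lengths squared: AB^2=43.56, BC^2=57.13, CA^2=57.13
Sorted: [43.56, 57.13, 57.13]
By sides: Isosceles, By angles: Acute

Isosceles, Acute


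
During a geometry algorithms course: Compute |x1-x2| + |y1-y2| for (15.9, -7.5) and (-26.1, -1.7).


|15.9-(-26.1)| + |(-7.5)-(-1.7)| = 42 + 5.8 = 47.8

47.8


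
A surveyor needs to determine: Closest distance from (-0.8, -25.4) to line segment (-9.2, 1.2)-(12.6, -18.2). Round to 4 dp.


Project P onto AB: t = 0.821 (clamped to [0,1])
Closest point on segment: (8.6977, -14.7273)
Distance: 14.2868

14.2868


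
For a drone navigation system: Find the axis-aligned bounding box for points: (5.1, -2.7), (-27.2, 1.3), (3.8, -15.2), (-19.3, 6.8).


x range: [-27.2, 5.1]
y range: [-15.2, 6.8]
Bounding box: (-27.2,-15.2) to (5.1,6.8)

(-27.2,-15.2) to (5.1,6.8)


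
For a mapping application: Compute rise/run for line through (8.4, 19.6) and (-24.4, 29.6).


slope = (y2-y1)/(x2-x1) = (29.6-19.6)/((-24.4)-8.4) = 10/(-32.8) = -0.3049

-0.3049


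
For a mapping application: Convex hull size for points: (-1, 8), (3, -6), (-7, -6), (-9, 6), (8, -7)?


Convex hull vertices (CCW): (-9, 6), (-7, -6), (8, -7), (-1, 8)
Count = 4

4


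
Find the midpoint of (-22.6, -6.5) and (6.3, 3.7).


M = (((-22.6)+6.3)/2, ((-6.5)+3.7)/2)
= (-8.15, -1.4)

(-8.15, -1.4)


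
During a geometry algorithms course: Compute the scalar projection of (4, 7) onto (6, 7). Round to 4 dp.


u.v = 73, |v| = sqrt(85) = 9.2195
Scalar projection = u.v / |v| = 73 / sqrt(85) = 7.918

7.918


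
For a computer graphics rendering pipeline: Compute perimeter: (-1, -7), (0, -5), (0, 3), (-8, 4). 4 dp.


Sides: (-1, -7)->(0, -5): sqrt(5) = 2.236068, (0, -5)->(0, 3): sqrt(64) = 8, (0, 3)->(-8, 4): sqrt(65) = 8.062258, (-8, 4)->(-1, -7): sqrt(170) = 13.038405
Sum = 31.336731
Perimeter = 31.3367

31.3367


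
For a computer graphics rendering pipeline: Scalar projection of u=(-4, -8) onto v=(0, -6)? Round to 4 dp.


u.v = 48, |v| = sqrt(36) = 6
Scalar projection = u.v / |v| = 48 / sqrt(36) = 8

8


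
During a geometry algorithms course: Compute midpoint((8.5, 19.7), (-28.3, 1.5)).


M = ((8.5+(-28.3))/2, (19.7+1.5)/2)
= (-9.9, 10.6)

(-9.9, 10.6)
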